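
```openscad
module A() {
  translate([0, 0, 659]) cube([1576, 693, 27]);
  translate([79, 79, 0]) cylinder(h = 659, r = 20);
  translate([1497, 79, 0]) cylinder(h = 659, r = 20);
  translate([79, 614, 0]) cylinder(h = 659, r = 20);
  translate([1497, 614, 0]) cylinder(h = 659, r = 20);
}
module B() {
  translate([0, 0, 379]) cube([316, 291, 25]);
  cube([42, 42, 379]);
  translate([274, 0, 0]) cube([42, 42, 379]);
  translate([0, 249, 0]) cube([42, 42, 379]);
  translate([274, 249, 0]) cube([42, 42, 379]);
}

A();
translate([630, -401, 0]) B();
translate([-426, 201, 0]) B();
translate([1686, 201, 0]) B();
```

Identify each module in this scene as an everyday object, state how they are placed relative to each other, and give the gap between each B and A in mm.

A is a table. B is a stool. Three stools sit around the table at the −y, −x, +x sides. The gap between each stool and the table is 110 mm.

Each stool's nearest face is 110 mm from the table's bounding box.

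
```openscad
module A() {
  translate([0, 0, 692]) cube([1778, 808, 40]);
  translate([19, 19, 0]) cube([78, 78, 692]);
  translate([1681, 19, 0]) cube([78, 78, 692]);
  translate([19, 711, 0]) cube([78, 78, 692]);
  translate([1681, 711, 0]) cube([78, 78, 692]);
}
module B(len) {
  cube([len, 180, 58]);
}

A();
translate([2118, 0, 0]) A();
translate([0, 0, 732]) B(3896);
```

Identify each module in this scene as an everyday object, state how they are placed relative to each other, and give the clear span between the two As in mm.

A is a table. B is a beam. A beam spans the tops of two tables. The clear span between the two tables is 340 mm.

Second table starts at x = 2118; first ends at x = 1778; clear span = 2118 − 1778 = 340 mm.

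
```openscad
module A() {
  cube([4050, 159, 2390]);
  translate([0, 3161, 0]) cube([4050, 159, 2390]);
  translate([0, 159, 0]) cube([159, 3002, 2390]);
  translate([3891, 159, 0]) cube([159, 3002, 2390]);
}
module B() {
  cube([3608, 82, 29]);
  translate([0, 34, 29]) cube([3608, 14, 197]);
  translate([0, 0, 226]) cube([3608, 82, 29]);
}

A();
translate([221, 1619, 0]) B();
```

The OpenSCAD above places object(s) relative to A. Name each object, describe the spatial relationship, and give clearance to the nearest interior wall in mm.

A is a house frame. B is an I-beam. The I-beam sits inside the house frame, centred. The clearance to the nearest interior wall is 62 mm.

Clearances: x = 62, y = 1460; minimum 62 mm.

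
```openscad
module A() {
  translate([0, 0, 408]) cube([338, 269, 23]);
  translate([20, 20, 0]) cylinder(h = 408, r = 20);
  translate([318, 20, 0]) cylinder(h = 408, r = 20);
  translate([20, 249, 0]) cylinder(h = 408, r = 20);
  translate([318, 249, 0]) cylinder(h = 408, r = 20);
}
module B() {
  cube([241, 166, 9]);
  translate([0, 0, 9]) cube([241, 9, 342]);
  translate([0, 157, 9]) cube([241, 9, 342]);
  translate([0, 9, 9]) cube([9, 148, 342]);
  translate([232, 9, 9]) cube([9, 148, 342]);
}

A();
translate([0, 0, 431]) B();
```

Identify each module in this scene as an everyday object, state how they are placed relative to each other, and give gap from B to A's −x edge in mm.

A is a stool. B is an open box. The open box is on top of the stool. The gap from the open box to the stool's −x edge is 0 mm.

The open box's min-x is at 0; the stool's min-x is 0; gap = 0 mm.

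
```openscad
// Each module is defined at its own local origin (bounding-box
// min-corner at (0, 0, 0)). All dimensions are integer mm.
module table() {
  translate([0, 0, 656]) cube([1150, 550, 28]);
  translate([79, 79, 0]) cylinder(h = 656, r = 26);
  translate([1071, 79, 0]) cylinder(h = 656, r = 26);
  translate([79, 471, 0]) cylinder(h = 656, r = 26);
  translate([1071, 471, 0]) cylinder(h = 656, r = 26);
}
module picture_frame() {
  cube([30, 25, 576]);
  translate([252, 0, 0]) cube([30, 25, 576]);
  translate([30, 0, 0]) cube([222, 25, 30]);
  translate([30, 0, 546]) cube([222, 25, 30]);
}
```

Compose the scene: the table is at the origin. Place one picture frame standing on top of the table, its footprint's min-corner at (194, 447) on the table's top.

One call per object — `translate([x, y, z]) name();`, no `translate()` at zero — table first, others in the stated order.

table();
translate([194, 447, 684]) picture_frame();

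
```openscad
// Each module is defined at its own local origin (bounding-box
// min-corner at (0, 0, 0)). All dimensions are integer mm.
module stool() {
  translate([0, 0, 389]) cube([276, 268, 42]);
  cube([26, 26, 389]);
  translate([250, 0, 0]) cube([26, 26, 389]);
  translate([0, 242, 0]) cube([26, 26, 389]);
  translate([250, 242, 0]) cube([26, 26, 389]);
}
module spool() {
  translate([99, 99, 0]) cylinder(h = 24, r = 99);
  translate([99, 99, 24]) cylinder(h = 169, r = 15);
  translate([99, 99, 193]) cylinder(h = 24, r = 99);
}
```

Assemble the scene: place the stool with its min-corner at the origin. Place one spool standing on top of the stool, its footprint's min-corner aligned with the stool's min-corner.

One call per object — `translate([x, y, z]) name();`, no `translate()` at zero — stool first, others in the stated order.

stool();
translate([0, 0, 431]) spool();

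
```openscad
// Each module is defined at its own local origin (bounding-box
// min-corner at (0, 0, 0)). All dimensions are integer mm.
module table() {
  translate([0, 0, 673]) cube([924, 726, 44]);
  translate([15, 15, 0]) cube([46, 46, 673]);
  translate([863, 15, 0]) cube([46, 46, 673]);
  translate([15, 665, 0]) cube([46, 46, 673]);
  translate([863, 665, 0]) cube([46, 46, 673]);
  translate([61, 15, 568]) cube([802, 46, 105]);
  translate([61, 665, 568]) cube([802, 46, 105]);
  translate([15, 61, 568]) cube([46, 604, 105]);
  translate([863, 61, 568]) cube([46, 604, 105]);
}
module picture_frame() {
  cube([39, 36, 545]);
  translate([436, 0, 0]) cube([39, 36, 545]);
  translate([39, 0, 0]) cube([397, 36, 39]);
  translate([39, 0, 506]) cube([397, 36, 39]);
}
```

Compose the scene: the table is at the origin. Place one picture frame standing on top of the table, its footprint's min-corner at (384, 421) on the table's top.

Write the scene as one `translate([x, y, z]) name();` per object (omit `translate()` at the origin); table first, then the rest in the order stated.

table();
translate([384, 421, 717]) picture_frame();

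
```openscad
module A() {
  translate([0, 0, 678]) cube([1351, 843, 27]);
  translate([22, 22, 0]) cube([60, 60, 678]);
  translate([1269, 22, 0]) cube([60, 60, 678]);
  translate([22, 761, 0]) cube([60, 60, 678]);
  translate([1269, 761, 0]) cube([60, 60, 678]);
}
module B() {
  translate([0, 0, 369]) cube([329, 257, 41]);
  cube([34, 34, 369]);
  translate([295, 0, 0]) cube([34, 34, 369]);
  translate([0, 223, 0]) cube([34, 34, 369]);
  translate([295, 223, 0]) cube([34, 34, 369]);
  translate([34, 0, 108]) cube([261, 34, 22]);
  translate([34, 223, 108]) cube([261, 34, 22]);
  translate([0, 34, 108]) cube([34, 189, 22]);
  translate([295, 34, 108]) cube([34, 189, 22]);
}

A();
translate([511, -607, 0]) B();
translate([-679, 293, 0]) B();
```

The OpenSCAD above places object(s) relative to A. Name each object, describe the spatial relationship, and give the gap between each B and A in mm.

Each stool's nearest face is 350 mm from the table's bounding box.

A is a table. B is a stool. Two stools sit around the table at the −y, −x sides. The gap between each stool and the table is 350 mm.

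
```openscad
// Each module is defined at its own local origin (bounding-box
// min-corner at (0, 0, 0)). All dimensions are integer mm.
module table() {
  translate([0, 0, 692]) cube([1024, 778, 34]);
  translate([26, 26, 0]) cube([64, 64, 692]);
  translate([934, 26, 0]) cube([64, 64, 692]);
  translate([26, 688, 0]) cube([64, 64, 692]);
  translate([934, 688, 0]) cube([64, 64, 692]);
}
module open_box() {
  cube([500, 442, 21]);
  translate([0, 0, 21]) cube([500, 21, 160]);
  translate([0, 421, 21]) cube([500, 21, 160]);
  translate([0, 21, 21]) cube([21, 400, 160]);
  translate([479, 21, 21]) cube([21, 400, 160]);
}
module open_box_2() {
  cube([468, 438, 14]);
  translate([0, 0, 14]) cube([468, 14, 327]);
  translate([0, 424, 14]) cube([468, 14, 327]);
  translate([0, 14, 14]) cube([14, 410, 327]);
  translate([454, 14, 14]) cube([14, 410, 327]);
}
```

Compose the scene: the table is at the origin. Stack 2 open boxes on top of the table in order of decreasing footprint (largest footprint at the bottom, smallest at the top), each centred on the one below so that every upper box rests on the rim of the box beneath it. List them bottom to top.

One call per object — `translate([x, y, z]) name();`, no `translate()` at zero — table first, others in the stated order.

table();
translate([262, 168, 726]) open_box();
translate([278, 170, 907]) open_box_2();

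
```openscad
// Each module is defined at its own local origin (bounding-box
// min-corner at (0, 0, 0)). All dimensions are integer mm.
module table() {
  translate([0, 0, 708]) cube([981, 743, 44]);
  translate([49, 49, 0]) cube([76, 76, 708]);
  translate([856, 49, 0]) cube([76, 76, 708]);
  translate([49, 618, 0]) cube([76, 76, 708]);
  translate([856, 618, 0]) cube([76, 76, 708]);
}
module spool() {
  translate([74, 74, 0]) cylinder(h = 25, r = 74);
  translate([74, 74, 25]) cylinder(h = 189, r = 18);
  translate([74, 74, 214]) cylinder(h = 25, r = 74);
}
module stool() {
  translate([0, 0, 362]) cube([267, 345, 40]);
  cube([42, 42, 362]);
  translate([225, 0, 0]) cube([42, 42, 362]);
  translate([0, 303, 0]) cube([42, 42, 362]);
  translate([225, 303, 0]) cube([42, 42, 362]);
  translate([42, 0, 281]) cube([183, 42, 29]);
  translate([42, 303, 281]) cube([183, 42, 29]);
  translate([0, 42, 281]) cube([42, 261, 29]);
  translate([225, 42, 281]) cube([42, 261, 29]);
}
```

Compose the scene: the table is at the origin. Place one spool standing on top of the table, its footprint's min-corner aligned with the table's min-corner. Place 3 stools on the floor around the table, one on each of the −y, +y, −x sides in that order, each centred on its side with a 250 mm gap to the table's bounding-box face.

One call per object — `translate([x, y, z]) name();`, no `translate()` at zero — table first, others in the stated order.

table();
translate([0, 0, 752]) spool();
translate([357, -595, 0]) stool();
translate([357, 993, 0]) stool();
translate([-517, 199, 0]) stool();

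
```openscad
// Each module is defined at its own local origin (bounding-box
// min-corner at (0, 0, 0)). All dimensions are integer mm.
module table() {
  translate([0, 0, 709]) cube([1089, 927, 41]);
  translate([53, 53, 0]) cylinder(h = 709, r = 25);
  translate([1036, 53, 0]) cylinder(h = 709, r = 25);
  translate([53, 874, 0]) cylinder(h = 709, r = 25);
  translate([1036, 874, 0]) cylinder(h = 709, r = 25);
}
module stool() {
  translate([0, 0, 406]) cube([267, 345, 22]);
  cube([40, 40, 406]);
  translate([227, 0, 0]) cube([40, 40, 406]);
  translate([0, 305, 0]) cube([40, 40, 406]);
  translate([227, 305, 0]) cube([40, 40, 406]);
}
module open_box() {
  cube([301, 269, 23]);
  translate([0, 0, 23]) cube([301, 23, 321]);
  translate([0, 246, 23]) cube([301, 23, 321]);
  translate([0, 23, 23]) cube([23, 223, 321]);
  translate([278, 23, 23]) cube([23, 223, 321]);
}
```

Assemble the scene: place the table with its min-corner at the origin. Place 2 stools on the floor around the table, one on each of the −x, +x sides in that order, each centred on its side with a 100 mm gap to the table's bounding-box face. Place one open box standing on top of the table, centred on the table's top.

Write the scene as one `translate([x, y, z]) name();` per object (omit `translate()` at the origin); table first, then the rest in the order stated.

table();
translate([-367, 291, 0]) stool();
translate([1189, 291, 0]) stool();
translate([394, 329, 750]) open_box();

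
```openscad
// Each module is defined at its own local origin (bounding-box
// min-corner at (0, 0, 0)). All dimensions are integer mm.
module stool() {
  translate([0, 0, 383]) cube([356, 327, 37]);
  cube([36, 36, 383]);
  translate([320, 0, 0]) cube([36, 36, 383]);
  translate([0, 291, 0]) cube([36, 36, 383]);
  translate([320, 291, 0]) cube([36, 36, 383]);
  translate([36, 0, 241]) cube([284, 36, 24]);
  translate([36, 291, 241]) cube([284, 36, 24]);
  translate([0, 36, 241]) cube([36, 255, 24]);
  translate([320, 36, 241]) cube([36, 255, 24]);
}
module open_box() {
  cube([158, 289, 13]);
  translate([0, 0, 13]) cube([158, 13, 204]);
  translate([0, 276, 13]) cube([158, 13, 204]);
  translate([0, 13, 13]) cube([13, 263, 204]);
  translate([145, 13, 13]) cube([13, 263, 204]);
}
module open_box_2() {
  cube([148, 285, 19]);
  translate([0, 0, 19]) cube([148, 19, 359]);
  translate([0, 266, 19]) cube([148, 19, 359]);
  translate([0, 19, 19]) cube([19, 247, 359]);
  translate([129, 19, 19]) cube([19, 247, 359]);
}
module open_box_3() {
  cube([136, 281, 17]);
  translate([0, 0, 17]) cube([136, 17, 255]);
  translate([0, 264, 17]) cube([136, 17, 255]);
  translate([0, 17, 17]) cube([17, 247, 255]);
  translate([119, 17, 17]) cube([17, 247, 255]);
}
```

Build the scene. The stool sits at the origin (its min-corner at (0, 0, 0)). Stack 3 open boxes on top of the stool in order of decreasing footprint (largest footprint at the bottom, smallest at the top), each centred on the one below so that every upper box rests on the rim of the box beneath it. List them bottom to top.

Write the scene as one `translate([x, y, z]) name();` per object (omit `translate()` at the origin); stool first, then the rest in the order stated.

stool();
translate([99, 19, 420]) open_box();
translate([104, 21, 637]) open_box_2();
translate([110, 23, 1015]) open_box_3();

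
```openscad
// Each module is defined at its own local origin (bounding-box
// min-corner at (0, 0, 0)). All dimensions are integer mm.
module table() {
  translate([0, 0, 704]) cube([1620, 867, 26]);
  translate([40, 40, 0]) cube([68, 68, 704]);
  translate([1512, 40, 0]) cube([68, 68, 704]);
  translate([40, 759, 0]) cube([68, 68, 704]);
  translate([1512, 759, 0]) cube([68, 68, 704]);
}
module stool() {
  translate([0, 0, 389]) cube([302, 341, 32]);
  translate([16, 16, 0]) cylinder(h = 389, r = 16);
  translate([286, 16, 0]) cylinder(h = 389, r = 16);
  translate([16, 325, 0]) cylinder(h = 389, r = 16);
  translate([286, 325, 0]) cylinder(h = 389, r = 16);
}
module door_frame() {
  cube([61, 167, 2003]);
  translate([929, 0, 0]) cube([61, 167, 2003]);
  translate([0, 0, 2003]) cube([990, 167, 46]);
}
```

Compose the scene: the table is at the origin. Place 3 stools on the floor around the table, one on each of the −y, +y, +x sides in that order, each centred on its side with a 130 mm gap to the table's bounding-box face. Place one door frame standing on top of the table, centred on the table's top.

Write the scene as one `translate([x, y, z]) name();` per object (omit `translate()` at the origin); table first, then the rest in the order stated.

table();
translate([659, -471, 0]) stool();
translate([659, 997, 0]) stool();
translate([1750, 263, 0]) stool();
translate([315, 350, 730]) door_frame();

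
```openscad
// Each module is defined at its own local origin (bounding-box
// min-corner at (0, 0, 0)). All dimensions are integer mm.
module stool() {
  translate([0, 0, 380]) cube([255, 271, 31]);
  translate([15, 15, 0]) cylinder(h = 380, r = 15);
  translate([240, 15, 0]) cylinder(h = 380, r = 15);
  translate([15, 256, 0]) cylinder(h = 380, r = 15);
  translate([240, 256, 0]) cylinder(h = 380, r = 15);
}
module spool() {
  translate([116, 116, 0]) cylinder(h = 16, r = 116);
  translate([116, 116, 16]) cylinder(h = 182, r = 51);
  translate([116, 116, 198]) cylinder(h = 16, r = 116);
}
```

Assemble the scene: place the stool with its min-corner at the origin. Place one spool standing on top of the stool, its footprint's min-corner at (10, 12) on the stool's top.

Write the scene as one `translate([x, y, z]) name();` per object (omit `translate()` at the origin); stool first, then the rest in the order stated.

stool();
translate([10, 12, 411]) spool();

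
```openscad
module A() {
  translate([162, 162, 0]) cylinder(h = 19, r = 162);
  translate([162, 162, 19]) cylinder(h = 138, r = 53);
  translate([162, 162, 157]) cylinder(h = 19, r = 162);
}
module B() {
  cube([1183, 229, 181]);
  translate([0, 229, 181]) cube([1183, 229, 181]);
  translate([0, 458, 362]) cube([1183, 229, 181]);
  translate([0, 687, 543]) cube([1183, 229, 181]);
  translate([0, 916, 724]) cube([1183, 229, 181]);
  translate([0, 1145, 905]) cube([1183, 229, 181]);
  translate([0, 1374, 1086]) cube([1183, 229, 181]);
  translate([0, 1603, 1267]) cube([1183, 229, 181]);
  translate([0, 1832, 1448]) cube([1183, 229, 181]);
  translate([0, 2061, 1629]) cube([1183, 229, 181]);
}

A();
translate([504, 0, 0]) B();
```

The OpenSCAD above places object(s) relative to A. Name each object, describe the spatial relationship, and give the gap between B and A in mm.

A is a spool. B is a staircase. The staircase is on the floor beside the spool on its +x side. The gap between the staircase and the spool is 180 mm.

The staircase's nearest face is 180 mm from the spool's +x face.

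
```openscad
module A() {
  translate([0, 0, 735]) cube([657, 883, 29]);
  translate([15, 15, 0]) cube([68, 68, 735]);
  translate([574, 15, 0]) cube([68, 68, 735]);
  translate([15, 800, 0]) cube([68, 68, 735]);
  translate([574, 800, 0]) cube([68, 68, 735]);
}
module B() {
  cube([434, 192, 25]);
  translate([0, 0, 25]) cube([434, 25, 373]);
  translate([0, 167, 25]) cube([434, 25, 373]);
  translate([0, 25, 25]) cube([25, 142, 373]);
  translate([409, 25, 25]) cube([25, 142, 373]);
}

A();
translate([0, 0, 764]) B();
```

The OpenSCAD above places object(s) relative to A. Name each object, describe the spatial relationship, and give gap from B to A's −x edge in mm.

The open box's min-x is at 0; the table's min-x is 0; gap = 0 mm.

A is a table. B is an open box. The open box is on top of the table. The gap from the open box to the table's −x edge is 0 mm.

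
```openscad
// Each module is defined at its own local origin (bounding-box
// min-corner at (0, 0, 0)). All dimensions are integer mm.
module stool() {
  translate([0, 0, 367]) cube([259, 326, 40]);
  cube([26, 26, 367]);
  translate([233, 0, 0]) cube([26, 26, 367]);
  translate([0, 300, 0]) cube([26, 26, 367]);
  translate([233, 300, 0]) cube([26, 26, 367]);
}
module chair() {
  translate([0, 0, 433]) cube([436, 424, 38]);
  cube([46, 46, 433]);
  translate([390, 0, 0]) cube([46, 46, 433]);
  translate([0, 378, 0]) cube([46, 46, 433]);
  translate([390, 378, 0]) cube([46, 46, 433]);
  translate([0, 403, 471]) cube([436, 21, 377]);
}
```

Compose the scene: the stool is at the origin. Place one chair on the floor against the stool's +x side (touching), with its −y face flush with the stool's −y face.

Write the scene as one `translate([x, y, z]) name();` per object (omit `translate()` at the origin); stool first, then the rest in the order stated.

stool();
translate([259, 0, 0]) chair();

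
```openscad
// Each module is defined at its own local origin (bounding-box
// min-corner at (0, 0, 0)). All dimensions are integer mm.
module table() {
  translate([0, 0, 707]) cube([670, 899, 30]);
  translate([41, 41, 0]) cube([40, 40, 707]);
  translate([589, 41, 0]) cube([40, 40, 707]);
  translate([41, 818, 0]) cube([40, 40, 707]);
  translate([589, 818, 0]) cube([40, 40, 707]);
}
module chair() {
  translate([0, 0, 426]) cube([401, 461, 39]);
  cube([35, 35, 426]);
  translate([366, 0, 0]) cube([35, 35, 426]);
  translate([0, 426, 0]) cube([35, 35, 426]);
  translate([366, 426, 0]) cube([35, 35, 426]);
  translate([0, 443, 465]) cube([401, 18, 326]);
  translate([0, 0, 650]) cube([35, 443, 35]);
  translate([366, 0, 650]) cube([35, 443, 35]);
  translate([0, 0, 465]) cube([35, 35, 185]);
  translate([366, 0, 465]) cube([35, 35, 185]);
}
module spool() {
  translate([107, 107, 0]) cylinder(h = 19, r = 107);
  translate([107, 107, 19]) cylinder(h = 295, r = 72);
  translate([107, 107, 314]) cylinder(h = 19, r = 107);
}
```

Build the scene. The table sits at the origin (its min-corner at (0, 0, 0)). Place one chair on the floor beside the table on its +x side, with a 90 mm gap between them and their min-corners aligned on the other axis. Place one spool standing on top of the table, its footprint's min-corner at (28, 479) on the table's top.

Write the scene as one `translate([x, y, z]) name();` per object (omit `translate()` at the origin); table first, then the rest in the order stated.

table();
translate([760, 0, 0]) chair();
translate([28, 479, 737]) spool();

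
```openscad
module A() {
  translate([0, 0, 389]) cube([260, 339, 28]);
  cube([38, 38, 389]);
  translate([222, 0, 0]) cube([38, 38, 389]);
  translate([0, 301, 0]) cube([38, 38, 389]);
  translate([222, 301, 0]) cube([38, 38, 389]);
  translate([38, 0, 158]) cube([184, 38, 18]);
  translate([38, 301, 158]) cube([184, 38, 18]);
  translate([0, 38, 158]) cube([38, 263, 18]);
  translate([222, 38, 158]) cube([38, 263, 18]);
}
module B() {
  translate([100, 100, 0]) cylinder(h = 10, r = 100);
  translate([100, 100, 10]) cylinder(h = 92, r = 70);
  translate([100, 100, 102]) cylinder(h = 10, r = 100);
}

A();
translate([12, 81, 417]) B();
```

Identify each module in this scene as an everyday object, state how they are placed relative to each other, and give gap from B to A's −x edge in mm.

A is a stool. B is a spool. The spool is on top of the stool. The gap from the spool to the stool's −x edge is 12 mm.

The spool's min-x is at 12; the stool's min-x is 0; gap = 12 mm.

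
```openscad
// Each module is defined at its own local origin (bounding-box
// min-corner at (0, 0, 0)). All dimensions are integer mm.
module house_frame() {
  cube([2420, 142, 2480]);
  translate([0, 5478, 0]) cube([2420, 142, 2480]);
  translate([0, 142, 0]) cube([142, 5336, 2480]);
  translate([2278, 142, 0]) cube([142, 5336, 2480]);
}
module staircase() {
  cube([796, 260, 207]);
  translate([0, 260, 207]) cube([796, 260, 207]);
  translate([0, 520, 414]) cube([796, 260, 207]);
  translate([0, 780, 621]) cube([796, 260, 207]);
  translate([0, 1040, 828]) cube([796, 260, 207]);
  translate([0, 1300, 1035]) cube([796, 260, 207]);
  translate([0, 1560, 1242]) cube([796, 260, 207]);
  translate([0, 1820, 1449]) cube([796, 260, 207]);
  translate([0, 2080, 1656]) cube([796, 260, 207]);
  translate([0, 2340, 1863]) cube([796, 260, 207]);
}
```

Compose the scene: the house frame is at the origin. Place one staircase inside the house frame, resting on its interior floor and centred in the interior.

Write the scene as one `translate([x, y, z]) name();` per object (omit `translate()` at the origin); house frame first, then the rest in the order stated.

house_frame();
translate([812, 1510, 0]) staircase();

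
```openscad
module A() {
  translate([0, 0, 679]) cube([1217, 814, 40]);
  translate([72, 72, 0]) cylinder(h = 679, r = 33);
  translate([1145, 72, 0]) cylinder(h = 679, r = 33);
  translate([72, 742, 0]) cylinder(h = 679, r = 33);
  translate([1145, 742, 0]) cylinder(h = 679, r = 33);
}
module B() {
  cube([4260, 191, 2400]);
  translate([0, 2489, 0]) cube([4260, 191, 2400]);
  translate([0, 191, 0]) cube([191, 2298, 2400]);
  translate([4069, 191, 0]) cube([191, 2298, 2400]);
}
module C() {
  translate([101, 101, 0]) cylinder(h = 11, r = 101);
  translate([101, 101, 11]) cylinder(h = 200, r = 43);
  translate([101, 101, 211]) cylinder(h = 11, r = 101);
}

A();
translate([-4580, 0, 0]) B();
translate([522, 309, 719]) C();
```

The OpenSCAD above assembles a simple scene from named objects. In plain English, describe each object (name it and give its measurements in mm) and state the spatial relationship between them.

A is a table: top 1217 mm (x) × 814 mm (y), 40 mm thick, upper face at z = 719 mm, on four round legs of 66 mm diameter, each leg's bounding box inset 39 mm from the nearest pair of top edges, running from z = 0 to the bottom of the top.

B is a box-shaped house frame (walls only): outside footprint 4260×2680 mm, wall height 2400 mm, wall thickness 191 mm. The two y-facing walls run the full x-width; the two x-facing walls fit between the inner faces of the y-facing walls.

C is a spool: two coaxial disc flanges of radius 101 mm and thickness 11 mm, joined by a core cylinder of radius 43 mm and height 200 mm. The lower flange rests on z = 0 and the three cylinders share a vertical axis.

The house frame is on the floor beside the table on its −x side. The spool is on top of the table.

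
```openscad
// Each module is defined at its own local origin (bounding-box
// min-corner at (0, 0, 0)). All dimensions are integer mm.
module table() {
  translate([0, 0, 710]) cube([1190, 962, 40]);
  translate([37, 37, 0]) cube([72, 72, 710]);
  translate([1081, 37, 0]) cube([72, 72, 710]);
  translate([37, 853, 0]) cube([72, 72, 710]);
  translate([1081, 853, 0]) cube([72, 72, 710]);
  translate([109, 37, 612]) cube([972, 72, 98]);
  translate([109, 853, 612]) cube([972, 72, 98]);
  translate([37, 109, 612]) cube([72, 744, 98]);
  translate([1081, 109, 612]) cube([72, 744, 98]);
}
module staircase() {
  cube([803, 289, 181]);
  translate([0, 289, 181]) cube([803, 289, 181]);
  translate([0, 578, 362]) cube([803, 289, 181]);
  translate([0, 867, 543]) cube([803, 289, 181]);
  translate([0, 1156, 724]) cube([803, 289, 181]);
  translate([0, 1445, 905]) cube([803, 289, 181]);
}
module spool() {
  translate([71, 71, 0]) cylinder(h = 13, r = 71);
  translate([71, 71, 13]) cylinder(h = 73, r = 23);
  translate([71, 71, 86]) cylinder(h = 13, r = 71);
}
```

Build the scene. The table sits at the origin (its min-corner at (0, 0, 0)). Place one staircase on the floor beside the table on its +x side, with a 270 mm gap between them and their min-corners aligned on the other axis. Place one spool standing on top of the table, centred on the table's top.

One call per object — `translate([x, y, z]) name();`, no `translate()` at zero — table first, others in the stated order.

table();
translate([1460, 0, 0]) staircase();
translate([524, 410, 750]) spool();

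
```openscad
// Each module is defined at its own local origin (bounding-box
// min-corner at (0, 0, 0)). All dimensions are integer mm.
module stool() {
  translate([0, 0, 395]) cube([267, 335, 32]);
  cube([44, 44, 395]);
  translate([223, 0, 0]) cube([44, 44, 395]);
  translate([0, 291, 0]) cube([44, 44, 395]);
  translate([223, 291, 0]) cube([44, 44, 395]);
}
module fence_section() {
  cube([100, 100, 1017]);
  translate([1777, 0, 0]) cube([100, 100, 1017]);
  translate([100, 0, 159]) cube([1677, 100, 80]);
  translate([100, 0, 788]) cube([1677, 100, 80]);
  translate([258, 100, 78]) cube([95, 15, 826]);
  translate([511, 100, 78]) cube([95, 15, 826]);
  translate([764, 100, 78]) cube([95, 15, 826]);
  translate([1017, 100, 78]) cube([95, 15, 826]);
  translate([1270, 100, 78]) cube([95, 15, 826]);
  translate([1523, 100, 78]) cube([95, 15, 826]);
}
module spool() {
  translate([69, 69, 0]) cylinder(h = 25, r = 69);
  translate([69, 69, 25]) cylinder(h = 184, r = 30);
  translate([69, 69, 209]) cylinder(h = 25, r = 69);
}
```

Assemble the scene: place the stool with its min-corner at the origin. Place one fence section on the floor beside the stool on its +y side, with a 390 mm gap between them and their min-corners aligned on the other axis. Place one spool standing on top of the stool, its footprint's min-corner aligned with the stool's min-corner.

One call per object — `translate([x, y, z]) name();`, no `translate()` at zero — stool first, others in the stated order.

stool();
translate([0, 725, 0]) fence_section();
translate([0, 0, 427]) spool();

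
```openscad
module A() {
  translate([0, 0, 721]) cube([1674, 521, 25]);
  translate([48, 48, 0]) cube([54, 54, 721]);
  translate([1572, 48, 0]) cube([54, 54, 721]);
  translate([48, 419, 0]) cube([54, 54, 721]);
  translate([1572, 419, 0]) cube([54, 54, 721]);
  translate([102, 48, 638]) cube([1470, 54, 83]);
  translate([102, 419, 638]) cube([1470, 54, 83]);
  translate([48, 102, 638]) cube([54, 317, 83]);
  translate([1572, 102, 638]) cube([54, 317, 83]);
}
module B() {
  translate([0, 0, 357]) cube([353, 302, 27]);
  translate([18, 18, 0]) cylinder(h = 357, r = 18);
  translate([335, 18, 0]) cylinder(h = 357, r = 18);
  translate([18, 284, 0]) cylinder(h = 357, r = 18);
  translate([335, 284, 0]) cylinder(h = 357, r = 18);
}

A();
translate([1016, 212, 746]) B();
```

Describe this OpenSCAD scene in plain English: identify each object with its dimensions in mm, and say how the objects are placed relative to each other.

A is a rectangular dining table. The top is 1674×521×25 mm with its upper surface at z = 746 mm. It stands on four 54×54 mm square legs, each inset 48 mm from the nearest pair of top edges, running from the floor to the underside of the top. Four apron rails, 54 mm thick and 83 mm tall, run between adjacent legs with their top edges flush with the underside of the top and their outer faces flush with the legs' outer faces.

B is a four-legged stool. The seat is 353×302 mm, 27 mm thick, top at z = 384 mm. It stands on four round legs, each 36 mm in diameter, from z = 0 to the seat underside, each leg's axis is inset half a diameter from the nearest pair of seat edges (so the leg's bounding box is flush with the corner).

The stool is on top of the table.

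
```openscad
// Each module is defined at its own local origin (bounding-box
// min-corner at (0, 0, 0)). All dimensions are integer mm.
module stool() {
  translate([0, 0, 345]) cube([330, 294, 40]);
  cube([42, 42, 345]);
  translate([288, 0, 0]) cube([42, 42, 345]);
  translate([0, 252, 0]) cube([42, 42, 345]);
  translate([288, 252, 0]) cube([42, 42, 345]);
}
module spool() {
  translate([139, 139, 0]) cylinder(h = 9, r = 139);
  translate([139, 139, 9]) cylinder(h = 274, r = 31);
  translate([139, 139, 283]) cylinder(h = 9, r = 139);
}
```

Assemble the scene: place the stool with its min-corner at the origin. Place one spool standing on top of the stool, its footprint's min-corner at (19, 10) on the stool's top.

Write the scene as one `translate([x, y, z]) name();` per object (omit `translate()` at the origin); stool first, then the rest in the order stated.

stool();
translate([19, 10, 385]) spool();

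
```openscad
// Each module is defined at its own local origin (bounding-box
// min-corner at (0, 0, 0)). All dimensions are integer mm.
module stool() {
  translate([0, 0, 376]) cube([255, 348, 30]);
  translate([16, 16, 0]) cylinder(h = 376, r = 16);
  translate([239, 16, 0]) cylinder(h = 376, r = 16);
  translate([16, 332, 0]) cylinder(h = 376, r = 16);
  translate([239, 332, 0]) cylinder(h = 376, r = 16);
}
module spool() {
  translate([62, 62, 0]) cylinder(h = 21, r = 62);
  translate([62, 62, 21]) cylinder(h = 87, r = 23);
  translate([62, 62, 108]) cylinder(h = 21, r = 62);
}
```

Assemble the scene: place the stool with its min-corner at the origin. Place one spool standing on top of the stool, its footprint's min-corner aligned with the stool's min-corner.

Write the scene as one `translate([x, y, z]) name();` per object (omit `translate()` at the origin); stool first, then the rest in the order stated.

stool();
translate([0, 0, 406]) spool();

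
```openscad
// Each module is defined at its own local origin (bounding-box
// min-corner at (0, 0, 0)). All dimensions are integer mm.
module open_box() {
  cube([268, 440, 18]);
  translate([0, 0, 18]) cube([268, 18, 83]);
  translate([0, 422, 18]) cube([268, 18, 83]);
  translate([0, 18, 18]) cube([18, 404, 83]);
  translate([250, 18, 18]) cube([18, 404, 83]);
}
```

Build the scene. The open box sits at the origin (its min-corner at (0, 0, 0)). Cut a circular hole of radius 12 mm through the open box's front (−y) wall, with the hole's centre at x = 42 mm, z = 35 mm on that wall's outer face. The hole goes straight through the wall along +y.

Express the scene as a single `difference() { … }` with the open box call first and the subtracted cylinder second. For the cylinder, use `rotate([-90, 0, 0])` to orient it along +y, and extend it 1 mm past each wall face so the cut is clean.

difference() {
  open_box();
  translate([42, -1, 35]) rotate([-90, 0, 0]) cylinder(h = 20, r = 12);
}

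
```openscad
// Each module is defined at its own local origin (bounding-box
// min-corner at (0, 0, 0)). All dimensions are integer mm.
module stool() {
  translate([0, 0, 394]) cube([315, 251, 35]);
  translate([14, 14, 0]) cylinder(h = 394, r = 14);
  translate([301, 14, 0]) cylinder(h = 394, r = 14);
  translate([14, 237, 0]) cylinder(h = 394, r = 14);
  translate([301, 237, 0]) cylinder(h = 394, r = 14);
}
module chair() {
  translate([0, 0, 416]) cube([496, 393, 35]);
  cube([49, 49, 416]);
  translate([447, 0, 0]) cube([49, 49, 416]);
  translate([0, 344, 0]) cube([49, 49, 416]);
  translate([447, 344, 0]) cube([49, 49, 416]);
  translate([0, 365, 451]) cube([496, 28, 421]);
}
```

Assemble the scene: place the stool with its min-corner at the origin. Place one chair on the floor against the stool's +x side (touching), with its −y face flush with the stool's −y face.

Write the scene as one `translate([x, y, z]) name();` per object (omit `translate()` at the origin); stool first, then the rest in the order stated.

stool();
translate([315, 0, 0]) chair();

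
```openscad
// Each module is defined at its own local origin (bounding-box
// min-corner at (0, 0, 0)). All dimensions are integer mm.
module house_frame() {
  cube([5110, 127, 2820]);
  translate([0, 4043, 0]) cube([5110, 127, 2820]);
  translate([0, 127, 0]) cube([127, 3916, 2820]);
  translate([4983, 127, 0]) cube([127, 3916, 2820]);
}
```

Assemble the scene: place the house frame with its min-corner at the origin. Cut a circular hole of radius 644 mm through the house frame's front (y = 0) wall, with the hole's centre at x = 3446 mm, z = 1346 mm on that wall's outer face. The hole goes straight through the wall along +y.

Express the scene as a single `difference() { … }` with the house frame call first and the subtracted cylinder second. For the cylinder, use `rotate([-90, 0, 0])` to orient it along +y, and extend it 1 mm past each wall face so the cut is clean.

difference() {
  house_frame();
  translate([3446, -1, 1346]) rotate([-90, 0, 0]) cylinder(h = 129, r = 644);
}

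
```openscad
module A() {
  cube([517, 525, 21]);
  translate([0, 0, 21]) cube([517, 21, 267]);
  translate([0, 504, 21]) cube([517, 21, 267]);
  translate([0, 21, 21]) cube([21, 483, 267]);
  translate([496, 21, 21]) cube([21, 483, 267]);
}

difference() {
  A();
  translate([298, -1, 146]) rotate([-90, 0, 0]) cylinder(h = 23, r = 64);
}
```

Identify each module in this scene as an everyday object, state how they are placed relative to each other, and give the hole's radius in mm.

The subtracted cylinder has r = 64 mm.

A is an open box. The open box has a circular hole through its front wall. The hole's radius is 64 mm.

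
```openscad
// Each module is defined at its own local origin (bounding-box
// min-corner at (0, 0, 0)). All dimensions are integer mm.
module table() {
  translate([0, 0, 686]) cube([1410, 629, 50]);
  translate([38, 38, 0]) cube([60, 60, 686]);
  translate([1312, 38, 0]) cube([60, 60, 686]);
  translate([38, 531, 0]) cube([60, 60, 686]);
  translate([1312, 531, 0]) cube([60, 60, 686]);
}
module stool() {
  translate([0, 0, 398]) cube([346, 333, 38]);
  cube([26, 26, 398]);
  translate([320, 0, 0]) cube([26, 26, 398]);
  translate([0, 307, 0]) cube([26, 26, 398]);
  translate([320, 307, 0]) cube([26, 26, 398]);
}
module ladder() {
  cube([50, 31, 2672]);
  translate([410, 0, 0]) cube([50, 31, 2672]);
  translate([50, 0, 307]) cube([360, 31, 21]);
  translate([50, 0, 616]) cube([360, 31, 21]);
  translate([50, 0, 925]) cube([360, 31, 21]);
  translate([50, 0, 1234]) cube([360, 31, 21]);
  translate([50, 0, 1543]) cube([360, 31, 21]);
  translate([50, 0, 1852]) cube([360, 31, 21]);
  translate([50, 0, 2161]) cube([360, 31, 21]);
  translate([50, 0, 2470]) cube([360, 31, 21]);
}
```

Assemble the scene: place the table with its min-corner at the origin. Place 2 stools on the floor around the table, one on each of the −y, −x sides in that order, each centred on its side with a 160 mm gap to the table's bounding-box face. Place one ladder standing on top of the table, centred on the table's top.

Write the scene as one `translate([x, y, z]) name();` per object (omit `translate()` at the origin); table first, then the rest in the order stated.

table();
translate([532, -493, 0]) stool();
translate([-506, 148, 0]) stool();
translate([475, 299, 736]) ladder();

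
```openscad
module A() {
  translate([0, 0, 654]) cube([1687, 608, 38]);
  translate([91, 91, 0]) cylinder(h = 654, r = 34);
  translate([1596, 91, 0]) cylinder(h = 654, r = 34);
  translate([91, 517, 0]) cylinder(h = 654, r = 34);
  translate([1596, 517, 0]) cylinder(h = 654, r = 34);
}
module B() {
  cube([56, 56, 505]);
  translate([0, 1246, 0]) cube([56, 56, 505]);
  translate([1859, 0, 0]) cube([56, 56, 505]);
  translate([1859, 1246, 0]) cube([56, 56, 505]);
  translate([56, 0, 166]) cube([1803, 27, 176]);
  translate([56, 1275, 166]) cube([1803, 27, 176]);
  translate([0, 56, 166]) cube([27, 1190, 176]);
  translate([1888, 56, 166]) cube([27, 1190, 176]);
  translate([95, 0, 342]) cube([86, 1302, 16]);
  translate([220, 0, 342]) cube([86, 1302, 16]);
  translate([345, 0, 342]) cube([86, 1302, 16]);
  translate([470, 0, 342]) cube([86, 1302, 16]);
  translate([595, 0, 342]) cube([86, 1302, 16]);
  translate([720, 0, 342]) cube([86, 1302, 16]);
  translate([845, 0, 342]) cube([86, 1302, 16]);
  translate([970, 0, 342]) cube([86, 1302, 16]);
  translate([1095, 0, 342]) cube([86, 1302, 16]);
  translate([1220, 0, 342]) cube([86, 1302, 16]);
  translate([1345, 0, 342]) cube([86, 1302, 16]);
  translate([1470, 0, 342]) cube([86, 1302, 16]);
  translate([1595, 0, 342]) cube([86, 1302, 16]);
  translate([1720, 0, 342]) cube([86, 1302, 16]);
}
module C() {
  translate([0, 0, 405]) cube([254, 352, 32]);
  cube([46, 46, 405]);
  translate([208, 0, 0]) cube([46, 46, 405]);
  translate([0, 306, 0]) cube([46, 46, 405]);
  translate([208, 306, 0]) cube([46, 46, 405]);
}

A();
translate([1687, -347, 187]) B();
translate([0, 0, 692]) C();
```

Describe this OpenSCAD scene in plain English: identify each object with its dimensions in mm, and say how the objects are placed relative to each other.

A is a table with a 1687×608 mm rectangular top, 38 mm thick, top surface at z = 692 mm, supported by four round legs of 68 mm diameter, each leg's bounding box inset 57 mm from the nearest pair of top edges, running from the floor.

B is a bed frame 1915 mm long (x) by 1302 mm wide (y). Four 56×56 mm corner posts, 505 mm tall, at the corners of the footprint. Four rails of 27 mm thickness and 176 mm height run between adjacent posts with their undersides at z = 166 mm, their outer faces flush with the outside of the frame (the two x-running rails run between the posts' inner faces; the two y-running rails run between the posts' inner faces). 14 slats, each 86 mm wide (x) and 16 mm thick, lie across the top of the two x-running rails, running the full 1302 mm width of the frame in y; the slats are evenly spaced along x between the inner faces of the end posts with equal gaps (rounded down to the nearest mm) at the −x end and between each pair — any rounding remainder accumulates at the +x end.

C is a simple wooden stool: a rectangular seat 254 mm (x) by 352 mm (y), 32 mm thick, top face at z = 437 mm, on four square legs, each 46×46 mm in cross-section. The legs rest on z = 0, each flush with a corner of the seat.

The bed frame is beside the table with their tops flush at z = 692. The stool is on top of the table.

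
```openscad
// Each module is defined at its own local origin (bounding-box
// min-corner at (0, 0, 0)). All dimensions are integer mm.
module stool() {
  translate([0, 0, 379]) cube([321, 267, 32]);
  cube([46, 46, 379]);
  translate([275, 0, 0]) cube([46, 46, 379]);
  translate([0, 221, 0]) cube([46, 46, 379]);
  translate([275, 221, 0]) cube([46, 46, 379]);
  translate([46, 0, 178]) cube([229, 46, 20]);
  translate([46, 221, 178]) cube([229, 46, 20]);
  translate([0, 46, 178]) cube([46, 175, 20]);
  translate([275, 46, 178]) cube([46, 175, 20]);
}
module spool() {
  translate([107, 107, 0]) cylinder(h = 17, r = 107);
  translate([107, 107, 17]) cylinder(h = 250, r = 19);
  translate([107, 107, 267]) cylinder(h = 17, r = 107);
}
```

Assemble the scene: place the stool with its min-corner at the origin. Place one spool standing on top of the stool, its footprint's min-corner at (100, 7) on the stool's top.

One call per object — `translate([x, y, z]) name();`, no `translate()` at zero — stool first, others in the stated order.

stool();
translate([100, 7, 411]) spool();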